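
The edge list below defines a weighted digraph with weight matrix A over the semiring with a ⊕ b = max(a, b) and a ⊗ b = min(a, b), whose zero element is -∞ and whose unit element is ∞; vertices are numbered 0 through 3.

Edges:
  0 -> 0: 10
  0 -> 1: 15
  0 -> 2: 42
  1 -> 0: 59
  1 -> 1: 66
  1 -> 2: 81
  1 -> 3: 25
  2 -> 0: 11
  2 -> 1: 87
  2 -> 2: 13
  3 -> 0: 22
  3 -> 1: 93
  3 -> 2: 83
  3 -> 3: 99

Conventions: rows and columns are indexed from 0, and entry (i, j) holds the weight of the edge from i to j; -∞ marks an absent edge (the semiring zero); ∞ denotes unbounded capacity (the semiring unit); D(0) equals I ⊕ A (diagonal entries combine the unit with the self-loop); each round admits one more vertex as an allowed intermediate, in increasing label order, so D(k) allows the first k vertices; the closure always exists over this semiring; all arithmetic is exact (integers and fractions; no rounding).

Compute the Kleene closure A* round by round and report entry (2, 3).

D(0):
  [∞, 15, 42, -∞]
  [59, ∞, 81, 25]
  [11, 87, ∞, -∞]
  [22, 93, 83, ∞]
D(1):
  [∞, 15, 42, -∞]
  [59, ∞, 81, 25]
  [11, 87, ∞, -∞]
  [22, 93, 83, ∞]
D(2):
  [∞, 15, 42, 15]
  [59, ∞, 81, 25]
  [59, 87, ∞, 25]
  [59, 93, 83, ∞]
D(3):
  [∞, 42, 42, 25]
  [59, ∞, 81, 25]
  [59, 87, ∞, 25]
  [59, 93, 83, ∞]
D(4):
  [∞, 42, 42, 25]
  [59, ∞, 81, 25]
  [59, 87, ∞, 25]
  [59, 93, 83, ∞]
Answer: A*[2][3] = 25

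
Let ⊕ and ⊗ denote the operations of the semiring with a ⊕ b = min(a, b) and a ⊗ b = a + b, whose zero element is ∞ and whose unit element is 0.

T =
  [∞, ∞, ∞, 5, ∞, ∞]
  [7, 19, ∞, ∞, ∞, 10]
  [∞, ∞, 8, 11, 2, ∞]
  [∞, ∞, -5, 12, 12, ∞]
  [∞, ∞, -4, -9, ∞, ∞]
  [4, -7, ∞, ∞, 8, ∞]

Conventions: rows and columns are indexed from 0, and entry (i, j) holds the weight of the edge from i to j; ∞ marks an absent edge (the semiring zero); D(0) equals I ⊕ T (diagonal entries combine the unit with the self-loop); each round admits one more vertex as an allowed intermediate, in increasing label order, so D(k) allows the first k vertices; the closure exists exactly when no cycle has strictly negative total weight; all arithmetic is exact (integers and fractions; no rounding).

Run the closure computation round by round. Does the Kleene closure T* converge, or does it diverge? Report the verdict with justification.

D(0):
  [0, ∞, ∞, 5, ∞, ∞]
  [7, 0, ∞, ∞, ∞, 10]
  [∞, ∞, 0, 11, 2, ∞]
  [∞, ∞, -5, 0, 12, ∞]
  [∞, ∞, -4, -9, 0, ∞]
  [4, -7, ∞, ∞, 8, 0]
D(1):
  [0, ∞, ∞, 5, ∞, ∞]
  [7, 0, ∞, 12, ∞, 10]
  [∞, ∞, 0, 11, 2, ∞]
  [∞, ∞, -5, 0, 12, ∞]
  [∞, ∞, -4, -9, 0, ∞]
  [4, -7, ∞, 9, 8, 0]
D(2):
  [0, ∞, ∞, 5, ∞, ∞]
  [7, 0, ∞, 12, ∞, 10]
  [∞, ∞, 0, 11, 2, ∞]
  [∞, ∞, -5, 0, 12, ∞]
  [∞, ∞, -4, -9, 0, ∞]
  [0, -7, ∞, 5, 8, 0]
Detection: at round 3, diagonal entry (4, 4) turns strictly negative.
Key observation: the cycle 4->2->4 has total weight (-4) + 2, which is strictly negative.
Answer: DIVERGES — negative cycle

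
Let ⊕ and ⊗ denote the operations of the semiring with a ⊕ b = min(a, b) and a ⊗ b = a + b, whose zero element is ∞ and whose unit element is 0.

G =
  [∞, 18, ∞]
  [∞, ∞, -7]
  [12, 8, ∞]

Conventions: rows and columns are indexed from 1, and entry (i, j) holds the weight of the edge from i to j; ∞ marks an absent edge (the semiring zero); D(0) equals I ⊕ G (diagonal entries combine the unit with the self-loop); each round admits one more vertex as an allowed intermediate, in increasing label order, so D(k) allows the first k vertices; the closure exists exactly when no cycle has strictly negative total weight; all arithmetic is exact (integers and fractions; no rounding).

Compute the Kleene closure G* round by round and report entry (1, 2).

D(0):
  [0, 18, ∞]
  [∞, 0, -7]
  [12, 8, 0]
D(1):
  [0, 18, ∞]
  [∞, 0, -7]
  [12, 8, 0]
D(2):
  [0, 18, 11]
  [∞, 0, -7]
  [12, 8, 0]
D(3):
  [0, 18, 11]
  [5, 0, -7]
  [12, 8, 0]
Answer: G*[1][2] = 18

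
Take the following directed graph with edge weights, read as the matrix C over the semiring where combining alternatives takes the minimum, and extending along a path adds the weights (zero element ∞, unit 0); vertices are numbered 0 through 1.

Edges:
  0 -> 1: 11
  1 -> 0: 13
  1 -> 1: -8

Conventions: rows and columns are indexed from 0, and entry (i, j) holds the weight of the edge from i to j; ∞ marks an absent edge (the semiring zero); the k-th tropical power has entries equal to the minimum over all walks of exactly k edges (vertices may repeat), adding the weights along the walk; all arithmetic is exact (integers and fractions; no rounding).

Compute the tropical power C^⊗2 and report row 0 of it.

C^⊗2:
  [24, 3]
  [5, -16]
Answer: row 0 of C^⊗2 = [24, 3]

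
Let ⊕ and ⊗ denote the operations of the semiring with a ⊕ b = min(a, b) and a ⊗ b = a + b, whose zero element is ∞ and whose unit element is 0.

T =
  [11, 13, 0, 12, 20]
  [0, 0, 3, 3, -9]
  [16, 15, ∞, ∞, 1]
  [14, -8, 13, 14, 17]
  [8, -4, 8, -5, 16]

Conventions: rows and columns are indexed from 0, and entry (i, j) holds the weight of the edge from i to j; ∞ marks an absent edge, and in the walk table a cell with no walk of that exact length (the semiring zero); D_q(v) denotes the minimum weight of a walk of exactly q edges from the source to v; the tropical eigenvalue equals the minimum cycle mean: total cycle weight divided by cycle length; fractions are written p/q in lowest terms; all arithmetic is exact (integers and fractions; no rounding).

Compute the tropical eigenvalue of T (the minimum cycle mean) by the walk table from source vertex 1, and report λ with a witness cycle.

q=0: [∞, 0, ∞, ∞, ∞]
q=1: [0, 0, 3, 3, -9]
q=2: [-1, -13, -1, -14, -9]
q=3: [-13, -22, -10, -14, -22]
q=4: [-22, -26, -19, -27, -31]
q=5: [-26, -35, -23, -36, -35]
Optimal cycle mean attained by: cycle 1->4->3->1, total (-9) + (-5) + (-8), length 3.
Answer: λ = -22/3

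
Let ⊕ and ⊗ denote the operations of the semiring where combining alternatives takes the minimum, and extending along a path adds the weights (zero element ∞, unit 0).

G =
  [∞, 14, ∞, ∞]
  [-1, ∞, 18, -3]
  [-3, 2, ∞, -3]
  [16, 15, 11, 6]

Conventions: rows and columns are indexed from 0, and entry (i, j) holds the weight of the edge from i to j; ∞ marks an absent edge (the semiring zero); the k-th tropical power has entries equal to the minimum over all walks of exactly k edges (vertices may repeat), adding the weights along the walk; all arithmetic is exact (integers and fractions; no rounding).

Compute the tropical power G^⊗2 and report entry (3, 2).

G^⊗2:
  [13, ∞, 32, 11]
  [13, 12, 8, 3]
  [1, 11, 8, -1]
  [8, 13, 17, 8]
Key observation: the optimum is the walk 3->3->2, with weight 6 + 11 = 17.
Optimal value attained by: walk 3->3->2.
Answer: (G^⊗2)[3][2] = 17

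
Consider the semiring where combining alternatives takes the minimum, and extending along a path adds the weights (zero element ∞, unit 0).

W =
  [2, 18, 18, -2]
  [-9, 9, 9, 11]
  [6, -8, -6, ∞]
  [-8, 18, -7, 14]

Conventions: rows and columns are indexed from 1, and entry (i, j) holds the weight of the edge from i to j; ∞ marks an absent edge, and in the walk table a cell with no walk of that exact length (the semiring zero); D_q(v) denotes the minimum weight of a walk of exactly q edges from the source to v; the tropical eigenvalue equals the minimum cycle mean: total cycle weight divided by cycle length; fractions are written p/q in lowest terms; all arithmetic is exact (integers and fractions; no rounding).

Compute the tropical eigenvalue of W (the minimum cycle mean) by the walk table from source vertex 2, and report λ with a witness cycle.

q=0: [∞, 0, ∞, ∞]
q=1: [-9, 9, 9, 11]
q=2: [-7, 1, 3, -11]
q=3: [-19, -5, -18, -9]
q=4: [-17, -26, -24, -21]
Optimal cycle mean attained by: cycle 1->4->3->2->1, total (-2) + (-7) + (-8) + (-9), length 4.
Answer: λ = -13/2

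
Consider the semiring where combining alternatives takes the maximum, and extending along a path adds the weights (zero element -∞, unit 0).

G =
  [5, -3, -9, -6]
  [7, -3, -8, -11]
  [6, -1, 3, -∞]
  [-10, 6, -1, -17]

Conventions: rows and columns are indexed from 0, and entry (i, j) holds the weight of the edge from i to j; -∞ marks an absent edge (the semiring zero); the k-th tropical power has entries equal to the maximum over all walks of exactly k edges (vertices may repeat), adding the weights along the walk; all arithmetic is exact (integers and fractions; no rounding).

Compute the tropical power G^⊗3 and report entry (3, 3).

G^⊗2:
  [10, 2, -4, -1]
  [12, 4, -2, 1]
  [11, 3, 6, 0]
  [13, 3, 2, -5]
G^⊗3:
  [15, 7, 1, 4]
  [17, 9, 3, 6]
  [16, 8, 9, 5]
  [18, 10, 5, 7]
Key observation: the optimum is the walk 3->1->0->3, with weight 6 + 7 + (-6) = 7.
Optimal value attained by: walk 3->1->0->3.
Answer: (G^⊗3)[3][3] = 7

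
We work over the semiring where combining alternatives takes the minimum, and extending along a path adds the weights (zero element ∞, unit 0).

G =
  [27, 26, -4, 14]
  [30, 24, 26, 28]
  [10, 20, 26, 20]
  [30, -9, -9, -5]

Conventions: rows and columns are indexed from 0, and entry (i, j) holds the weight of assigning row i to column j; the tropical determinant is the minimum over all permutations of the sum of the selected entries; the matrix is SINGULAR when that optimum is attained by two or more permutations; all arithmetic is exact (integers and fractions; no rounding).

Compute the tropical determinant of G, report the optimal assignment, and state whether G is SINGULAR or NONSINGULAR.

σ = (0, 1, 2, 3): 27 + 24 + 26 + (-5) = 72
σ = (0, 1, 3, 2): 27 + 24 + 20 + (-9) = 62
σ = (0, 2, 1, 3): 27 + 26 + 20 + (-5) = 68
σ = (0, 2, 3, 1): 27 + 26 + 20 + (-9) = 64
σ = (0, 3, 1, 2): 27 + 28 + 20 + (-9) = 66
σ = (0, 3, 2, 1): 27 + 28 + 26 + (-9) = 72
σ = (1, 0, 2, 3): 26 + 30 + 26 + (-5) = 77
σ = (1, 0, 3, 2): 26 + 30 + 20 + (-9) = 67
σ = (1, 2, 0, 3): 26 + 26 + 10 + (-5) = 57
σ = (1, 2, 3, 0): 26 + 26 + 20 + 30 = 102
σ = (1, 3, 0, 2): 26 + 28 + 10 + (-9) = 55
σ = (1, 3, 2, 0): 26 + 28 + 26 + 30 = 110
σ = (2, 0, 1, 3): (-4) + 30 + 20 + (-5) = 41
σ = (2, 0, 3, 1): (-4) + 30 + 20 + (-9) = 37
σ = (2, 1, 0, 3): (-4) + 24 + 10 + (-5) = 25
σ = (2, 1, 3, 0): (-4) + 24 + 20 + 30 = 70
σ = (2, 3, 0, 1): (-4) + 28 + 10 + (-9) = 25
σ = (2, 3, 1, 0): (-4) + 28 + 20 + 30 = 74
σ = (3, 0, 1, 2): 14 + 30 + 20 + (-9) = 55
σ = (3, 0, 2, 1): 14 + 30 + 26 + (-9) = 61
σ = (3, 1, 0, 2): 14 + 24 + 10 + (-9) = 39
σ = (3, 1, 2, 0): 14 + 24 + 26 + 30 = 94
σ = (3, 2, 0, 1): 14 + 26 + 10 + (-9) = 41
σ = (3, 2, 1, 0): 14 + 26 + 20 + 30 = 90
Optimal value attained by: σ = (2, 1, 0, 3).
Answer: det⊕(G) = 25; verdict: SINGULAR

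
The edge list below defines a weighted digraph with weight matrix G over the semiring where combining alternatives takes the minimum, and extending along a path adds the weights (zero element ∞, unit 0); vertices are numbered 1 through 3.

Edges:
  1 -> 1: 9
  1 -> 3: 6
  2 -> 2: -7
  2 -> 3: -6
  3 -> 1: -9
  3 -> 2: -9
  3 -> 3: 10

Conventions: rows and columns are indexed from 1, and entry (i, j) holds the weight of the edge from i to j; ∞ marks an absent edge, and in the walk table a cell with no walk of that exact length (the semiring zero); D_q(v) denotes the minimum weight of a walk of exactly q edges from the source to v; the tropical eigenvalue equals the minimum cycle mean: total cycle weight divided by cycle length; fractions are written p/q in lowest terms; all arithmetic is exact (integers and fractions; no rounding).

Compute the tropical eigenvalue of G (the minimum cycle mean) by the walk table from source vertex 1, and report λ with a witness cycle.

q=0: [0, ∞, ∞]
q=1: [9, ∞, 6]
q=2: [-3, -3, 15]
q=3: [6, -10, -9]
Optimal cycle mean attained by: cycle 2->3->2, total (-6) + (-9), length 2.
Answer: λ = -15/2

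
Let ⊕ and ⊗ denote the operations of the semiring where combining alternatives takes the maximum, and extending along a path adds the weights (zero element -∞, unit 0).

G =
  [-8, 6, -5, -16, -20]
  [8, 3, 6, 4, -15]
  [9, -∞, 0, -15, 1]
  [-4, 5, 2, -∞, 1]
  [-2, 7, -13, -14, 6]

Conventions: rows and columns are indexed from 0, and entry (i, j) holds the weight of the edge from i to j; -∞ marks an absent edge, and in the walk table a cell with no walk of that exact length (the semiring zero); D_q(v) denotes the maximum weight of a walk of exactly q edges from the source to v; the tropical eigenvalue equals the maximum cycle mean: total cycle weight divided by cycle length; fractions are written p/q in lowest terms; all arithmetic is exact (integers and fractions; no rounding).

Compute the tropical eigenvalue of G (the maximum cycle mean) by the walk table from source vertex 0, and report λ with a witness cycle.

q=0: [0, -∞, -∞, -∞, -∞]
q=1: [-8, 6, -5, -16, -20]
q=2: [14, 9, 12, 10, -4]
q=3: [21, 20, 15, 13, 13]
q=4: [28, 27, 26, 24, 19]
q=5: [35, 34, 33, 31, 27]
Optimal cycle mean attained by: cycle 0->1->0, total 6 + 8, length 2.
Answer: λ = 7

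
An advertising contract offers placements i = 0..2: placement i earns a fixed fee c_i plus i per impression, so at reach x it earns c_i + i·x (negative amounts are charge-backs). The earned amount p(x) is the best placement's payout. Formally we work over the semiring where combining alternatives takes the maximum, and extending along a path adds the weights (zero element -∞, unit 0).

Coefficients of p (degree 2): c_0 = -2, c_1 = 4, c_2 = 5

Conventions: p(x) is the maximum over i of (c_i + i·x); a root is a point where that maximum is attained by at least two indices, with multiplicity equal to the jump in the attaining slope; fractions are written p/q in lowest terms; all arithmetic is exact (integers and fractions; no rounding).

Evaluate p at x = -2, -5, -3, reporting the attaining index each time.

p(-2) = max(-2+0·(-2)=-2, 4+1·(-2)=2, 5+2·(-2)=1) = 2 (attained by i=1)
p(-5) = max(-2+0·(-5)=-2, 4+1·(-5)=-1, 5+2·(-5)=-5) = -1 (attained by i=1)
p(-3) = max(-2+0·(-3)=-2, 4+1·(-3)=1, 5+2·(-3)=-1) = 1 (attained by i=1)
Answer: p(-2) = 2; p(-5) = -1; p(-3) = 1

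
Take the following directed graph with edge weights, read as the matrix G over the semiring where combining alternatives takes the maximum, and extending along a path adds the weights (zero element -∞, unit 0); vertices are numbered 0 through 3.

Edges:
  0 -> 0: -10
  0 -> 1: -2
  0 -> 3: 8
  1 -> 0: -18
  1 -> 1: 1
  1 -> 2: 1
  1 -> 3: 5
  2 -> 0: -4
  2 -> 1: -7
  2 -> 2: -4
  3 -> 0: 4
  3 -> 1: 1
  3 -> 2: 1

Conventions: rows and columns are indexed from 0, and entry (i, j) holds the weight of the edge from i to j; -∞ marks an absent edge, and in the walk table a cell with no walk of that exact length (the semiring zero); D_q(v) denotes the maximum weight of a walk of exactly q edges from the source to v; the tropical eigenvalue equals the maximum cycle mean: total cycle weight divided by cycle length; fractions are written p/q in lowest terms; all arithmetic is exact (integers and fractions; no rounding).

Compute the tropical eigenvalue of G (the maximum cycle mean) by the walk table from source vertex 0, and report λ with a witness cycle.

q=0: [0, -∞, -∞, -∞]
q=1: [-10, -2, -∞, 8]
q=2: [12, 9, 9, 3]
q=3: [7, 10, 10, 20]
q=4: [24, 21, 21, 15]
Optimal cycle mean attained by: cycle 0->3->0, total 8 + 4, length 2.
Answer: λ = 6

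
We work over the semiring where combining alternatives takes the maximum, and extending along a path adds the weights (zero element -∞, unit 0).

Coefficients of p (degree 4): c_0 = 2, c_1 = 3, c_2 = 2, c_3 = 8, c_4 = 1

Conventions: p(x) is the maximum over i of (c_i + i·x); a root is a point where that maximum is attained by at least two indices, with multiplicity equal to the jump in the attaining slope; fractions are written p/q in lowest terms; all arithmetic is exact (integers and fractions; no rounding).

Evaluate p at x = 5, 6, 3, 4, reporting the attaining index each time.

p(5) = max(2+0·5=2, 3+1·5=8, 2+2·5=12, 8+3·5=23, 1+4·5=21) = 23 (attained by i=3)
p(6) = max(2+0·6=2, 3+1·6=9, 2+2·6=14, 8+3·6=26, 1+4·6=25) = 26 (attained by i=3)
p(3) = max(2+0·3=2, 3+1·3=6, 2+2·3=8, 8+3·3=17, 1+4·3=13) = 17 (attained by i=3)
p(4) = max(2+0·4=2, 3+1·4=7, 2+2·4=10, 8+3·4=20, 1+4·4=17) = 20 (attained by i=3)
Answer: p(5) = 23; p(6) = 26; p(3) = 17; p(4) = 20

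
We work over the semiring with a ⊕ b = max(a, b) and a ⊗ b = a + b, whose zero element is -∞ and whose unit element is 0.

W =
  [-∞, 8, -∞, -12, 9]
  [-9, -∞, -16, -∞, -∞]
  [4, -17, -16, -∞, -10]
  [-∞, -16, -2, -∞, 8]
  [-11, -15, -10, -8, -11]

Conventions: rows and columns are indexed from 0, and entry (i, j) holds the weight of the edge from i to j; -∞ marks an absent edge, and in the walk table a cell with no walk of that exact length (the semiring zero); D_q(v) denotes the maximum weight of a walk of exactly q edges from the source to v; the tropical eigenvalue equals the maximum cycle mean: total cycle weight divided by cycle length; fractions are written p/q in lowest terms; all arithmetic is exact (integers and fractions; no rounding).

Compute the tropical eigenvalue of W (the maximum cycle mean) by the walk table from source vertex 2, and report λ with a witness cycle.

q=0: [-∞, -∞, 0, -∞, -∞]
q=1: [4, -17, -16, -∞, -10]
q=2: [-12, 12, -20, -8, 13]
q=3: [3, -2, 3, 5, 2]
q=4: [7, 11, 3, -6, 13]
q=5: [7, 15, 3, 5, 16]
Optimal cycle mean attained by: cycle 0->4->2->0, total 9 + (-10) + 4, length 3.
Answer: λ = 1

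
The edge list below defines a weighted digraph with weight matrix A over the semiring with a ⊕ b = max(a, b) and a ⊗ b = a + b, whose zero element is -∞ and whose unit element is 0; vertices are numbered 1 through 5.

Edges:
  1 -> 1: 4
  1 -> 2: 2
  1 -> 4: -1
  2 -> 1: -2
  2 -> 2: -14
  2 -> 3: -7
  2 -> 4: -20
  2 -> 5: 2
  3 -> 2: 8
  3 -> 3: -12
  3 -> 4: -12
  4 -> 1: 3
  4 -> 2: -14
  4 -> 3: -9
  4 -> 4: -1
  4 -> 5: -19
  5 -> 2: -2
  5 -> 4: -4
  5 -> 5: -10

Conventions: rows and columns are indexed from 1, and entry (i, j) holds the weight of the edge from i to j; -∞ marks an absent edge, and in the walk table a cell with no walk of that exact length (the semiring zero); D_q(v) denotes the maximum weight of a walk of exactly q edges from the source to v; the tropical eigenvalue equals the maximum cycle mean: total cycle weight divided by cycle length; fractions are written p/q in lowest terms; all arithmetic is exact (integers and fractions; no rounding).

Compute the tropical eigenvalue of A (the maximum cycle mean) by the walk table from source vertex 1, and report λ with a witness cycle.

q=0: [0, -∞, -∞, -∞, -∞]
q=1: [4, 2, -∞, -1, -∞]
q=2: [8, 6, -5, 3, 4]
q=3: [12, 10, -1, 7, 8]
q=4: [16, 14, 3, 11, 12]
q=5: [20, 18, 7, 15, 16]
Optimal cycle mean attained by: cycle 1->1, total 4, length 1.
Answer: λ = 4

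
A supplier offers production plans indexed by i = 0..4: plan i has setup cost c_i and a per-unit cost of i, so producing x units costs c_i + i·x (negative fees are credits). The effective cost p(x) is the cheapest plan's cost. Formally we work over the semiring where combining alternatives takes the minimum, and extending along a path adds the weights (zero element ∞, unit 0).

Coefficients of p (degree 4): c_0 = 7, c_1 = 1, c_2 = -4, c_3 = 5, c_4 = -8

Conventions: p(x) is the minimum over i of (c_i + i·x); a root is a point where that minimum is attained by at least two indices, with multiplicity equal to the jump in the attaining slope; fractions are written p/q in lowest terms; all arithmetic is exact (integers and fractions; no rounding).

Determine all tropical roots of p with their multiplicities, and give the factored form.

hull edge (i=0, c=7) to (i=1, c=1): slope -6, span 1
hull edge (i=1, c=1) to (i=2, c=-4): slope -5, span 1
hull edge (i=2, c=-4) to (i=4, c=-8): slope -2, span 2
Factored form: p(x) = -8 ⊗ (x ⊕ 2) ⊗ (x ⊕ 2) ⊗ (x ⊕ 5) ⊗ (x ⊕ 6)
Answer: roots = 2 (mult 2), 5 (mult 1), 6 (mult 1)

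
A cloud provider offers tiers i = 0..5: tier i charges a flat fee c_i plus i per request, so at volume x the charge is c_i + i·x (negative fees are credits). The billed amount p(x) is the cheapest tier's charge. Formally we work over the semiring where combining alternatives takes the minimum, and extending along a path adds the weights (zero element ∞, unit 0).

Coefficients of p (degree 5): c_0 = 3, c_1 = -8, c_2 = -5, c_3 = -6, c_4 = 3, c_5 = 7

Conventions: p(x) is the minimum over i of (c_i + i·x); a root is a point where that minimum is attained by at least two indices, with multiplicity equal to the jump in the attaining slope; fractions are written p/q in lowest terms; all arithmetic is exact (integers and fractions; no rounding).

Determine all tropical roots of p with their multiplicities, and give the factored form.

hull edge (i=0, c=3) to (i=1, c=-8): slope -11, span 1
hull edge (i=1, c=-8) to (i=3, c=-6): slope 1, span 2
hull edge (i=3, c=-6) to (i=5, c=7): slope 13/2, span 2
Factored form: p(x) = 7 ⊗ (x ⊕ (-13/2)) ⊗ (x ⊕ (-13/2)) ⊗ (x ⊕ (-1)) ⊗ (x ⊕ (-1)) ⊗ (x ⊕ 11)
Answer: roots = -13/2 (mult 2), -1 (mult 2), 11 (mult 1)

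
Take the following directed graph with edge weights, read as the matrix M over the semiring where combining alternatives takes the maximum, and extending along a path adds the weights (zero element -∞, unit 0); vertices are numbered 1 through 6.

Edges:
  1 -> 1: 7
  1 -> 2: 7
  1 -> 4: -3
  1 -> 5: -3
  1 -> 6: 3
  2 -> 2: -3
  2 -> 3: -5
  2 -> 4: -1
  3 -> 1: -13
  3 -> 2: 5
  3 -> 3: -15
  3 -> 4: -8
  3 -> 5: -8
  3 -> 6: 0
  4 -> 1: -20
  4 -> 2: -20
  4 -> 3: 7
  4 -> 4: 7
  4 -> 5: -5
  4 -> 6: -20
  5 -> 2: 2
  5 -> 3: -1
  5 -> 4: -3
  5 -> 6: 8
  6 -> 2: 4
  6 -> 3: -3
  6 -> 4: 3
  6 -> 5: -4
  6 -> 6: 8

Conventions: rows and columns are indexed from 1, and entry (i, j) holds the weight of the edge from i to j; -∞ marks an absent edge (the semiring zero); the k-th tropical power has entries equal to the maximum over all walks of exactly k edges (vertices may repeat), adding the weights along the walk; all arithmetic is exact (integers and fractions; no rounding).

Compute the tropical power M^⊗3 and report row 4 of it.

M^⊗2:
  [14, 14, 4, 6, 4, 11]
  [-18, 0, 6, 6, -6, -5]
  [-6, 4, 0, 4, -4, 8]
  [-6, 12, 14, 14, 2, 7]
  [-14, 12, 5, 11, 4, 16]
  [-16, 12, 10, 11, 4, 16]
M^⊗3:
  [21, 21, 13, 14, 11, 19]
  [-7, 11, 13, 13, 1, 6]
  [1, 12, 11, 11, 4, 16]
  [1, 19, 21, 21, 9, 15]
  [-7, 20, 18, 19, 12, 24]
  [-3, 20, 18, 19, 12, 24]
Answer: row 4 of M^⊗3 = [1, 19, 21, 21, 9, 15]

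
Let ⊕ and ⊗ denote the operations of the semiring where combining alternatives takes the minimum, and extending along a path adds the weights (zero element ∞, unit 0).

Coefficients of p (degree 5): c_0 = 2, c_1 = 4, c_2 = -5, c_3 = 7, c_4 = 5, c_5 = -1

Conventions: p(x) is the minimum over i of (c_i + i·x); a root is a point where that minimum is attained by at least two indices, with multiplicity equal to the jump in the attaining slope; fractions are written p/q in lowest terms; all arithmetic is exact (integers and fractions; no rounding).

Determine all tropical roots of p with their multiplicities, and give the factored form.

hull edge (i=0, c=2) to (i=2, c=-5): slope -7/2, span 2
hull edge (i=2, c=-5) to (i=5, c=-1): slope 4/3, span 3
Factored form: p(x) = -1 ⊗ (x ⊕ (-4/3)) ⊗ (x ⊕ (-4/3)) ⊗ (x ⊕ (-4/3)) ⊗ (x ⊕ 7/2) ⊗ (x ⊕ 7/2)
Answer: roots = -4/3 (mult 3), 7/2 (mult 2)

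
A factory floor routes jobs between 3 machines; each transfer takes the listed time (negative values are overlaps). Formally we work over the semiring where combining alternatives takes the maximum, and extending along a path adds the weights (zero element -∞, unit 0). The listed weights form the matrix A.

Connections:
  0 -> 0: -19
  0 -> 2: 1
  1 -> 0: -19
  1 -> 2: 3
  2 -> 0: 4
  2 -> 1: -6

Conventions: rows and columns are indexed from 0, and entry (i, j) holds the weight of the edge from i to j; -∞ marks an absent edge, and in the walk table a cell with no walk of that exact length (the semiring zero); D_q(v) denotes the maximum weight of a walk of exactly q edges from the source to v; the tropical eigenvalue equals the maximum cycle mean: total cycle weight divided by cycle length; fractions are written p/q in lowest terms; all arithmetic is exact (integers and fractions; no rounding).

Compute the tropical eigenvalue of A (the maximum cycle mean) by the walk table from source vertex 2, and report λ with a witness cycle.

q=0: [-∞, -∞, 0]
q=1: [4, -6, -∞]
q=2: [-15, -∞, 5]
q=3: [9, -1, -14]
Optimal cycle mean attained by: cycle 0->2->0, total 1 + 4, length 2.
Answer: λ = 5/2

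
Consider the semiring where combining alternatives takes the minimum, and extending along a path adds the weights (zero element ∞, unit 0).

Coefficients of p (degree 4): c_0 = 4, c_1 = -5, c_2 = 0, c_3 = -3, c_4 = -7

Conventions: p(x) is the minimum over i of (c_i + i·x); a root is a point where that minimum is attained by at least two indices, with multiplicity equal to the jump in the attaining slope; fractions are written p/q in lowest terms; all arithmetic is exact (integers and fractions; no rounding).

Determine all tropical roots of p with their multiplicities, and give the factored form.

hull edge (i=0, c=4) to (i=1, c=-5): slope -9, span 1
hull edge (i=1, c=-5) to (i=4, c=-7): slope -2/3, span 3
Factored form: p(x) = -7 ⊗ (x ⊕ 2/3) ⊗ (x ⊕ 2/3) ⊗ (x ⊕ 2/3) ⊗ (x ⊕ 9)
Answer: roots = 2/3 (mult 3), 9 (mult 1)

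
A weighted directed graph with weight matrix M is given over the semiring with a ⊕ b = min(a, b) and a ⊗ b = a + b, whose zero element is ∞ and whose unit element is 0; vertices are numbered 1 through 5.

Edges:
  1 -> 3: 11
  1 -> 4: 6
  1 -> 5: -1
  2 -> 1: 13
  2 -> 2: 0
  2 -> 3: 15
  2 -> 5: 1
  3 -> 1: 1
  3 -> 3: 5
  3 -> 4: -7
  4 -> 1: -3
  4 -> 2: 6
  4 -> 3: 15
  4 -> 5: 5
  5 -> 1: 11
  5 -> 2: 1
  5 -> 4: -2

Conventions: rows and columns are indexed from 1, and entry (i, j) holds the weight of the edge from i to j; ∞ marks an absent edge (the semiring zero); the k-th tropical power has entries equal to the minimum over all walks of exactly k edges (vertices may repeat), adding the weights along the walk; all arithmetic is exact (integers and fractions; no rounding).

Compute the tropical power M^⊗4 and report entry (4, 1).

M^⊗2:
  [3, 0, 16, -3, 11]
  [12, 0, 15, -1, 1]
  [-10, -1, 8, -2, -2]
  [16, 6, 8, 3, -4]
  [-5, 1, 13, 17, 2]
M^⊗3:
  [-6, 0, 12, 9, 1]
  [-4, 0, 14, -1, 1]
  [-5, -1, 1, -4, -11]
  [0, -3, 13, -6, 7]
  [13, 1, 6, 0, -6]
M^⊗4:
  [6, 0, 5, -1, -7]
  [-4, 0, 7, -1, -5]
  [-7, -10, 6, -13, -6]
  [-9, -3, 9, 5, -2]
  [-3, -5, 11, -8, 2]
Key observation: the optimum is the walk 4->1->5->4->1, with weight (-3) + (-1) + (-2) + (-3) = -9.
Optimal value attained by: walk 4->1->5->4->1.
Answer: (M^⊗4)[4][1] = -9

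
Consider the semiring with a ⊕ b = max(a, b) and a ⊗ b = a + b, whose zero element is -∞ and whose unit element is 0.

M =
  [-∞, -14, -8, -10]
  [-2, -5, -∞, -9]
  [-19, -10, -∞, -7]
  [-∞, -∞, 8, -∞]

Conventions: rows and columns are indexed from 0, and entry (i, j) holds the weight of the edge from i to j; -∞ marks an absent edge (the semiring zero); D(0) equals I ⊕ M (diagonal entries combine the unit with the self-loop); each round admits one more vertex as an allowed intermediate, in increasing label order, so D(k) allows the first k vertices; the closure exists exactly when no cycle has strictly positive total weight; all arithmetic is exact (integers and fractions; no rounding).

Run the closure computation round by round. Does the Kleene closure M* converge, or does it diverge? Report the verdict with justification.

D(0):
  [0, -14, -8, -10]
  [-2, 0, -∞, -9]
  [-19, -10, 0, -7]
  [-∞, -∞, 8, 0]
D(1):
  [0, -14, -8, -10]
  [-2, 0, -10, -9]
  [-19, -10, 0, -7]
  [-∞, -∞, 8, 0]
D(2):
  [0, -14, -8, -10]
  [-2, 0, -10, -9]
  [-12, -10, 0, -7]
  [-∞, -∞, 8, 0]
Detection: at round 3, diagonal entry (3, 3) turns strictly positive.
Key observation: the cycle 3->2->3 has total weight 8 + (-7), which is strictly positive.
Answer: DIVERGES — positive cycle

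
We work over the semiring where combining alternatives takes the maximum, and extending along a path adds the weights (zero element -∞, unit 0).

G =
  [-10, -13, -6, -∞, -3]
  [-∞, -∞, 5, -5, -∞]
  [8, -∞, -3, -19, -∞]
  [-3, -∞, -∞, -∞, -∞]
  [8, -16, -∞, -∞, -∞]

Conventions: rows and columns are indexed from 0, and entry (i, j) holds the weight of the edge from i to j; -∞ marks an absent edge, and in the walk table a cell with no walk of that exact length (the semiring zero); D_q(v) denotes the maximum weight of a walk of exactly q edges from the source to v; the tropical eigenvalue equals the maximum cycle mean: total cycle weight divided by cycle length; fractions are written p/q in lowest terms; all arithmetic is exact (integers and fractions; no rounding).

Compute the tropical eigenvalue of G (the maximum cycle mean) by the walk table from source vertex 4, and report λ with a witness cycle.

q=0: [-∞, -∞, -∞, -∞, 0]
q=1: [8, -16, -∞, -∞, -∞]
q=2: [-2, -5, 2, -21, 5]
q=3: [13, -11, 0, -10, -5]
q=4: [8, 0, 7, -16, 10]
q=5: [18, -5, 5, -5, 5]
Optimal cycle mean attained by: cycle 0->4->0, total (-3) + 8, length 2.
Answer: λ = 5/2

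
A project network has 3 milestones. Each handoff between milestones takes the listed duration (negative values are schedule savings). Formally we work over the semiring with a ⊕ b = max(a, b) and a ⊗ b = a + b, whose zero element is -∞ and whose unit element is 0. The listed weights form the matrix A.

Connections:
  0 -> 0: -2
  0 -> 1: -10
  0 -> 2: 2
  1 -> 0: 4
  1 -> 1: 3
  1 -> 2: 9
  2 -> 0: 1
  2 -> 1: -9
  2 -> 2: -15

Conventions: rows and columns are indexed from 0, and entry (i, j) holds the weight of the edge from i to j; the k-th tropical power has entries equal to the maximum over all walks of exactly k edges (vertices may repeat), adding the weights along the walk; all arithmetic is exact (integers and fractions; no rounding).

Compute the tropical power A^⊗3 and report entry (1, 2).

A^⊗2:
  [3, -7, 0]
  [10, 6, 12]
  [-1, -6, 3]
A^⊗3:
  [1, -4, 5]
  [13, 9, 15]
  [4, -3, 3]
Key observation: the optimum is the walk 1->1->1->2, with weight 3 + 3 + 9 = 15.
Optimal value attained by: walk 1->1->1->2.
Answer: (A^⊗3)[1][2] = 15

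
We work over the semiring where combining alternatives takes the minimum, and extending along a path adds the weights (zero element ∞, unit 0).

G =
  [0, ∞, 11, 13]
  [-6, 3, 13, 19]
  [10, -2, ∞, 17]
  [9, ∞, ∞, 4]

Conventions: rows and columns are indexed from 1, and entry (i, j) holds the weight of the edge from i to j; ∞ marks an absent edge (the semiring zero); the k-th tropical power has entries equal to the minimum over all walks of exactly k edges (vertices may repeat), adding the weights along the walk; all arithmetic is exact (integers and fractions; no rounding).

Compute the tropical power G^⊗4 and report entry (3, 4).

G^⊗2:
  [0, 9, 11, 13]
  [-6, 6, 5, 7]
  [-8, 1, 11, 17]
  [9, ∞, 20, 8]
G^⊗3:
  [0, 9, 11, 13]
  [-6, 3, 5, 7]
  [-8, 4, 3, 5]
  [9, 18, 20, 12]
G^⊗4:
  [0, 9, 11, 13]
  [-6, 3, 5, 7]
  [-8, 1, 3, 5]
  [9, 18, 20, 16]
Key observation: the optimum is the walk 3->2->1->1->4, with weight (-2) + (-6) + 0 + 13 = 5.
Optimal value attained by: walk 3->2->1->1->4.
Answer: (G^⊗4)[3][4] = 5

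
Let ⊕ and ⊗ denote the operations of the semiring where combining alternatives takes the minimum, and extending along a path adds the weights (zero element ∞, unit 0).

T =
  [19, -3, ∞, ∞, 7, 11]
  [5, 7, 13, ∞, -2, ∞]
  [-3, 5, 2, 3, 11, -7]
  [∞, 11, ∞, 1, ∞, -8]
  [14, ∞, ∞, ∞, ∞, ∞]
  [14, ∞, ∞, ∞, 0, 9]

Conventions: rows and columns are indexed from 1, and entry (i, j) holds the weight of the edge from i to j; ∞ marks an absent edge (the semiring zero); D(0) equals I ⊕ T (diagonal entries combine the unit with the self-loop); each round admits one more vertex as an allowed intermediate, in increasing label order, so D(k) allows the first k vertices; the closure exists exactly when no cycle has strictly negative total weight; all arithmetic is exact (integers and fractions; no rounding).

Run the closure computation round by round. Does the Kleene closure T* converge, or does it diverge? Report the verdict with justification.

D(0):
  [0, -3, ∞, ∞, 7, 11]
  [5, 0, 13, ∞, -2, ∞]
  [-3, 5, 0, 3, 11, -7]
  [∞, 11, ∞, 0, ∞, -8]
  [14, ∞, ∞, ∞, 0, ∞]
  [14, ∞, ∞, ∞, 0, 0]
D(1):
  [0, -3, ∞, ∞, 7, 11]
  [5, 0, 13, ∞, -2, 16]
  [-3, -6, 0, 3, 4, -7]
  [∞, 11, ∞, 0, ∞, -8]
  [14, 11, ∞, ∞, 0, 25]
  [14, 11, ∞, ∞, 0, 0]
D(2):
  [0, -3, 10, ∞, -5, 11]
  [5, 0, 13, ∞, -2, 16]
  [-3, -6, 0, 3, -8, -7]
  [16, 11, 24, 0, 9, -8]
  [14, 11, 24, ∞, 0, 25]
  [14, 11, 24, ∞, 0, 0]
D(3):
  [0, -3, 10, 13, -5, 3]
  [5, 0, 13, 16, -2, 6]
  [-3, -6, 0, 3, -8, -7]
  [16, 11, 24, 0, 9, -8]
  [14, 11, 24, 27, 0, 17]
  [14, 11, 24, 27, 0, 0]
D(4):
  [0, -3, 10, 13, -5, 3]
  [5, 0, 13, 16, -2, 6]
  [-3, -6, 0, 3, -8, -7]
  [16, 11, 24, 0, 9, -8]
  [14, 11, 24, 27, 0, 17]
  [14, 11, 24, 27, 0, 0]
D(5):
  [0, -3, 10, 13, -5, 3]
  [5, 0, 13, 16, -2, 6]
  [-3, -6, 0, 3, -8, -7]
  [16, 11, 24, 0, 9, -8]
  [14, 11, 24, 27, 0, 17]
  [14, 11, 24, 27, 0, 0]
D(6):
  [0, -3, 10, 13, -5, 3]
  [5, 0, 13, 16, -2, 6]
  [-3, -6, 0, 3, -8, -7]
  [6, 3, 16, 0, -8, -8]
  [14, 11, 24, 27, 0, 17]
  [14, 11, 24, 27, 0, 0]
Key observation: every diagonal entry stays at the unit through all rounds, so no improving cycle exists.
Answer: CONVERGES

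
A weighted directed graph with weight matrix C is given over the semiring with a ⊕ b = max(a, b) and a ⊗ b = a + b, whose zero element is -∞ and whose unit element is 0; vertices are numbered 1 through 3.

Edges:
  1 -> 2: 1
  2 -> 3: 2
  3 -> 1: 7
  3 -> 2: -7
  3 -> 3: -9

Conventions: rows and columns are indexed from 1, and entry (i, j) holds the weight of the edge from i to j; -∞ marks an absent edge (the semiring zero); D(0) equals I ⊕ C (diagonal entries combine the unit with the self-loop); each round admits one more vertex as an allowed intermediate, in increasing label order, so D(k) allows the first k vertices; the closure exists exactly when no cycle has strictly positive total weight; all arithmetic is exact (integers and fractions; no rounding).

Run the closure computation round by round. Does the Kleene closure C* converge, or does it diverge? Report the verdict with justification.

D(0):
  [0, 1, -∞]
  [-∞, 0, 2]
  [7, -7, 0]
D(1):
  [0, 1, -∞]
  [-∞, 0, 2]
  [7, 8, 0]
Detection: at round 2, diagonal entry (3, 3) turns strictly positive.
Key observation: the cycle 3->1->2->3 has total weight 7 + 1 + 2, which is strictly positive.
Answer: DIVERGES — positive cycle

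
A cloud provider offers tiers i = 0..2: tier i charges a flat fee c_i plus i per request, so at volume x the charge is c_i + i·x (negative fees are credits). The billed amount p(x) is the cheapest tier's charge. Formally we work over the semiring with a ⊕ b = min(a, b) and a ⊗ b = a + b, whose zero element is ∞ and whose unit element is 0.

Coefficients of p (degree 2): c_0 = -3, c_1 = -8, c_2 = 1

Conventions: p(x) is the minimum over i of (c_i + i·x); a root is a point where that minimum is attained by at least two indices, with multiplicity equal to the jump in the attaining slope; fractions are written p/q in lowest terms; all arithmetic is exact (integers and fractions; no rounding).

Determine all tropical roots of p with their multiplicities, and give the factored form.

hull edge (i=0, c=-3) to (i=1, c=-8): slope -5, span 1
hull edge (i=1, c=-8) to (i=2, c=1): slope 9, span 1
Factored form: p(x) = 1 ⊗ (x ⊕ (-9)) ⊗ (x ⊕ 5)
Answer: roots = -9 (mult 1), 5 (mult 1)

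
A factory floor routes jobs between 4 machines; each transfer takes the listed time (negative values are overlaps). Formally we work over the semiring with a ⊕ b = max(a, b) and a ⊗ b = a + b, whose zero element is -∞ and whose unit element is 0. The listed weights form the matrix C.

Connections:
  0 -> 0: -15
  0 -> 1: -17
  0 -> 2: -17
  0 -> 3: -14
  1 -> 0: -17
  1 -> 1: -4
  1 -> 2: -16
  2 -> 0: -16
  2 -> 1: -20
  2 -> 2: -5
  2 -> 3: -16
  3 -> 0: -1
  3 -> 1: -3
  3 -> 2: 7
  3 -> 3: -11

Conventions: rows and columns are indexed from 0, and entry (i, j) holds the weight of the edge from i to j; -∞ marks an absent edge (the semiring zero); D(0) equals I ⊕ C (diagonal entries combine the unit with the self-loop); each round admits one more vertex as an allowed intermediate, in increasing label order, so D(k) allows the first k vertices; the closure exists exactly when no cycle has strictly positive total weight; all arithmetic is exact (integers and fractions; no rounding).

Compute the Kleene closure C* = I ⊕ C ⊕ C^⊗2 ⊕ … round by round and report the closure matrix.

D(0):
  [0, -17, -17, -14]
  [-17, 0, -16, -∞]
  [-16, -20, 0, -16]
  [-1, -3, 7, 0]
D(1):
  [0, -17, -17, -14]
  [-17, 0, -16, -31]
  [-16, -20, 0, -16]
  [-1, -3, 7, 0]
D(2):
  [0, -17, -17, -14]
  [-17, 0, -16, -31]
  [-16, -20, 0, -16]
  [-1, -3, 7, 0]
D(3):
  [0, -17, -17, -14]
  [-17, 0, -16, -31]
  [-16, -20, 0, -16]
  [-1, -3, 7, 0]
D(4):
  [0, -17, -7, -14]
  [-17, 0, -16, -31]
  [-16, -19, 0, -16]
  [-1, -3, 7, 0]
Answer: C* = [[0, -17, -7, -14], [-17, 0, -16, -31], [-16, -19, 0, -16], [-1, -3, 7, 0]]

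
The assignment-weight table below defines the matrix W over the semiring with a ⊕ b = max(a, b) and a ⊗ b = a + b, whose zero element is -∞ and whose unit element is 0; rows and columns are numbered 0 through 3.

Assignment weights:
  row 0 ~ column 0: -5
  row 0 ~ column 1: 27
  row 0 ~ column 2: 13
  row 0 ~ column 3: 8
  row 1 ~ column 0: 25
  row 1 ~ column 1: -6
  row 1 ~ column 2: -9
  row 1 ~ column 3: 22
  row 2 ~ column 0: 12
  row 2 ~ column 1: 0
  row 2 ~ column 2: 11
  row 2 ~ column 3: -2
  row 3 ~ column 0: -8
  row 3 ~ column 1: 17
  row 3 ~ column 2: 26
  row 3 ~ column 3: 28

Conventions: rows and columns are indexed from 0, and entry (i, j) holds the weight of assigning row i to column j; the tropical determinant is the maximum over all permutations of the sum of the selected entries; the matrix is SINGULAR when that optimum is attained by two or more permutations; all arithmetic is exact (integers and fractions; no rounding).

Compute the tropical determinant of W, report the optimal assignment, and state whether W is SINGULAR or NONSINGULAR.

σ = (0, 1, 2, 3): (-5) + (-6) + 11 + 28 = 28
σ = (0, 1, 3, 2): (-5) + (-6) + (-2) + 26 = 13
σ = (0, 2, 1, 3): (-5) + (-9) + 0 + 28 = 14
σ = (0, 2, 3, 1): (-5) + (-9) + (-2) + 17 = 1
σ = (0, 3, 1, 2): (-5) + 22 + 0 + 26 = 43
σ = (0, 3, 2, 1): (-5) + 22 + 11 + 17 = 45
σ = (1, 0, 2, 3): 27 + 25 + 11 + 28 = 91
σ = (1, 0, 3, 2): 27 + 25 + (-2) + 26 = 76
σ = (1, 2, 0, 3): 27 + (-9) + 12 + 28 = 58
σ = (1, 2, 3, 0): 27 + (-9) + (-2) + (-8) = 8
σ = (1, 3, 0, 2): 27 + 22 + 12 + 26 = 87
σ = (1, 3, 2, 0): 27 + 22 + 11 + (-8) = 52
σ = (2, 0, 1, 3): 13 + 25 + 0 + 28 = 66
σ = (2, 0, 3, 1): 13 + 25 + (-2) + 17 = 53
σ = (2, 1, 0, 3): 13 + (-6) + 12 + 28 = 47
σ = (2, 1, 3, 0): 13 + (-6) + (-2) + (-8) = -3
σ = (2, 3, 0, 1): 13 + 22 + 12 + 17 = 64
σ = (2, 3, 1, 0): 13 + 22 + 0 + (-8) = 27
σ = (3, 0, 1, 2): 8 + 25 + 0 + 26 = 59
σ = (3, 0, 2, 1): 8 + 25 + 11 + 17 = 61
σ = (3, 1, 0, 2): 8 + (-6) + 12 + 26 = 40
σ = (3, 1, 2, 0): 8 + (-6) + 11 + (-8) = 5
σ = (3, 2, 0, 1): 8 + (-9) + 12 + 17 = 28
σ = (3, 2, 1, 0): 8 + (-9) + 0 + (-8) = -9
Optimal value attained by: σ = (1, 0, 2, 3).
Answer: det⊕(W) = 91; verdict: NONSINGULAR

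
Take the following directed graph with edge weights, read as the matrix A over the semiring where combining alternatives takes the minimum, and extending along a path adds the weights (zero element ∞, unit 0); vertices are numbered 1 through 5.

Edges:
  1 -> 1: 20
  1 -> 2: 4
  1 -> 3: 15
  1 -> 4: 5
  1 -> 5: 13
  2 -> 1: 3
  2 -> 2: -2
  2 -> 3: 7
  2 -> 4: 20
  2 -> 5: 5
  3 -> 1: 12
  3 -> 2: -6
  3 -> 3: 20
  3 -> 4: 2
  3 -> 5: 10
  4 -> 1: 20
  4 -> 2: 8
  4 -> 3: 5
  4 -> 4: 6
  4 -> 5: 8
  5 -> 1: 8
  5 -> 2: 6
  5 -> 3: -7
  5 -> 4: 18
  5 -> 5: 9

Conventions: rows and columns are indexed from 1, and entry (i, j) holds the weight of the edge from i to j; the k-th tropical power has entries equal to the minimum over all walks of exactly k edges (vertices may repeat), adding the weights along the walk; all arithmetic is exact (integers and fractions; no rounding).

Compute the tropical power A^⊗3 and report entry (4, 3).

A^⊗2:
  [7, 2, 6, 11, 9]
  [1, -4, -2, 8, 3]
  [-3, -8, 1, 8, -1]
  [11, -1, 1, 7, 13]
  [5, -13, 2, -5, 3]
A^⊗3:
  [5, 0, 2, 8, 7]
  [-1, -8, -4, 0, 1]
  [-5, -10, -8, 2, -3]
  [2, -5, 6, 3, 4]
  [-10, -15, -6, 1, -8]
Key observation: the optimum is the walk 4->2->5->3, with weight 8 + 5 + (-7) = 6.
Optimal value attained by: walk 4->2->5->3.
Answer: (A^⊗3)[4][3] = 6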